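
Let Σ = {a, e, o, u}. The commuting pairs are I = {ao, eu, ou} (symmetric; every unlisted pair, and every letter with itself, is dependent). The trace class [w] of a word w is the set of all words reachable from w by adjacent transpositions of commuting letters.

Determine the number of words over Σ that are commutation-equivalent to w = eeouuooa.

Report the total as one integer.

52

#0=e has no predecessor
#1=e depends on [0:e]
#2=o depends on [1:e]
#3=u has no predecessor
#4=u depends on [3:u]
#5=o depends on [2:o]
#6=o depends on [5:o]
#7=a depends on [1:e, 4:u]
sources: [0:e, 3:u]
N(rest) = Σ N(rest − s) over sources s of rest; N(one piece) = 1:
  size 1 → [6]=1  [7]=1
  size 2 → [4,7]=1  [5,6]=1  [6,7]=2
  size 3 → [2,5,6]=1  [3,4,7]=1  [4,6,7]=3  [5,6,7]=3
  size 4 → [2,5,6,7]=4  [3,4,6,7]=4  [4,5,6,7]=6
  size 5 → [1,2,5,6,7]=4  [2,4,5,6,7]=10  [3,4,5,6,7]=10
  size 6 → [0,1,2,5,6,7]=4  [1,2,4,5,6,7]=14  [2,3,4,5,6,7]=20
  first=0(e) contributes 34
  first=3(u) contributes 18
|[w]| = 52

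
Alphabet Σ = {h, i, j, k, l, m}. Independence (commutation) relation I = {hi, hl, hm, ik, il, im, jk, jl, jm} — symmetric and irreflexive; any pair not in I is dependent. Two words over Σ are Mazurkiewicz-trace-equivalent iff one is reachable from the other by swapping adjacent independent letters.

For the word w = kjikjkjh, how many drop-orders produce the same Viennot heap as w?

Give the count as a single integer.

35

piece 0:k — minimal
piece 1:j — minimal
piece 2:i rests on {1:j}
piece 3:k rests on {0:k}
piece 4:j rests on {2:i}
piece 5:k rests on {3:k}
piece 6:j rests on {4:j}
piece 7:h rests on {5:k, 6:j}
minimal pieces: {0:k, 1:j}
ways to finish when only these pieces remain (= sum over removing one remaining piece with nothing left below it):
  1 left: {7}→1
  2 left: {5,7}→1  {6,7}→1
  3 left: {3,5,7}→1  {4,6,7}→1  {5,6,7}→2
  4 left: {0,3,5,7}→1  {2,4,6,7}→1  {3,5,6,7}→3  {4,5,6,7}→3
  5 left: {0,3,5,6,7}→4  {1,2,4,6,7}→1  {2,4,5,6,7}→4  {3,4,5,6,7}→6
  6 left: {0,3,4,5,6,7}→10  {1,2,4,5,6,7}→5  {2,3,4,5,6,7}→10
  placing 0:k first → 15 extensions
  placing 1:j first → 20 extensions
total linear extensions = 35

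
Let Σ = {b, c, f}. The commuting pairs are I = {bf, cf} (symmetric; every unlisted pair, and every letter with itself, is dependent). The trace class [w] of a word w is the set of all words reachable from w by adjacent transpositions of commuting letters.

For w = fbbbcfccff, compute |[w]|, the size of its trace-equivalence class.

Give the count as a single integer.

210

0(f) covers ∅
1(b) covers ∅
2(b) covers 1:b
3(b) covers 2:b
4(c) covers 3:b
5(f) covers 0:f
6(c) covers 4:c
7(c) covers 6:c
8(f) covers 5:f
9(f) covers 8:f
floor of heap: 0:f, 1:b
completions by unplaced set U, small U first (add the entries for U minus each lowest piece of U):
  |U|=1: {7}:1  {9}:1
  |U|=2: {6,7}:1  {7,9}:2  {8,9}:1
  |U|=3: {4,6,7}:1  {5,8,9}:1  {6,7,9}:3  {7,8,9}:3
  |U|=4: {0,5,8,9}:1  {3,4,6,7}:1  {4,6,7,9}:4  {5,7,8,9}:4  {6,7,8,9}:6
  |U|=5: {0,5,7,8,9}:5  {2,3,4,6,7}:1  {3,4,6,7,9}:5  {4,6,7,8,9}:10  {5,6,7,8,9}:10
  |U|=6: {0,5,6,7,8,9}:15  {1,2,3,4,6,7}:1  {2,3,4,6,7,9}:6  {3,4,6,7,8,9}:15  {4,5,6,7,8,9}:20
  |U|=7: {0,4,5,6,7,8,9}:35  {1,2,3,4,6,7,9}:7  {2,3,4,6,7,8,9}:21  {3,4,5,6,7,8,9}:35
  |U|=8: {0,3,4,5,6,7,8,9}:70  {1,2,3,4,6,7,8,9}:28  {2,3,4,5,6,7,8,9}:56
  start at 0(f): 84
  start at 1(b): 126
sum over floor = 210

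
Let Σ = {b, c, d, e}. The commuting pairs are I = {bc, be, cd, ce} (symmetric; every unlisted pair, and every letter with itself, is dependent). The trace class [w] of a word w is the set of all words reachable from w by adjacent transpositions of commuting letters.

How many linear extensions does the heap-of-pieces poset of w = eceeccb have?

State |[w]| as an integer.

140

piece 0:e — minimal
piece 1:c — minimal
piece 2:e rests on {0:e}
piece 3:e rests on {2:e}
piece 4:c rests on {1:c}
piece 5:c rests on {4:c}
piece 6:b — minimal
minimal pieces: {0:e, 1:c, 6:b}
ways to finish when only these pieces remain (= sum over removing one remaining piece with nothing left below it):
  1 left: {3}→1  {5}→1  {6}→1
  2 left: {2,3}→1  {3,5}→2  {3,6}→2  {4,5}→1  {5,6}→2
  3 left: {0,2,3}→1  {1,4,5}→1  {2,3,5}→3  {2,3,6}→3  {3,4,5}→3  {3,5,6}→6  {4,5,6}→3
  4 left: {0,2,3,5}→4  {0,2,3,6}→4  {1,3,4,5}→4  {1,4,5,6}→4  {2,3,4,5}→6  {2,3,5,6}→12  {3,4,5,6}→12
  5 left: {0,2,3,4,5}→10  {0,2,3,5,6}→20  {1,2,3,4,5}→10  {1,3,4,5,6}→20  {2,3,4,5,6}→30
  placing 0:e first → 60 extensions
  placing 1:c first → 60 extensions
  placing 6:b first → 20 extensions
total linear extensions = 140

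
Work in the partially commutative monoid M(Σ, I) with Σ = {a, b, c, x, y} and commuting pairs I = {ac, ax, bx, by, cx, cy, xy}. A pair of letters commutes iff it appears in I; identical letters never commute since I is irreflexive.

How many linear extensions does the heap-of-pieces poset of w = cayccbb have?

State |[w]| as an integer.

drop 0:c onto floor
drop 1:a onto floor
drop 2:y onto {1:a}
drop 3:c onto {0:c}
drop 4:c onto {3:c}
drop 5:b onto {1:a, 4:c}
drop 6:b onto {5:b}
ground layer = {0:c, 1:a}
drop-orders for the pieces not yet dropped (sum over which currently-grounded one goes next):
  1 to go: {2} 1  {6} 1
  2 to go: {2,6} 2  {5,6} 1
  3 to go: {2,5,6} 3  {4,5,6} 1
  4 to go: {1,2,5,6} 3  {2,4,5,6} 4  {3,4,5,6} 1
  5 to go: {0,3,4,5,6} 1  {1,2,4,5,6} 7  {2,3,4,5,6} 5
  if 0:c drops first: 12 orders
  if 1:a drops first: 6 orders
heap linearizations: 18

18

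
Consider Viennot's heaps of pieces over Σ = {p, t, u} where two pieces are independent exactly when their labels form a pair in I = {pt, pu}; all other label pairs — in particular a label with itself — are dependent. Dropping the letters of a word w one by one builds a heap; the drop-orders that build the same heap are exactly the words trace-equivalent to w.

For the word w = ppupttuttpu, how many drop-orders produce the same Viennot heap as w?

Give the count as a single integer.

drop 0:p onto floor
drop 1:p onto {0:p}
drop 2:u onto floor
drop 3:p onto {1:p}
drop 4:t onto {2:u}
drop 5:t onto {4:t}
drop 6:u onto {5:t}
drop 7:t onto {6:u}
drop 8:t onto {7:t}
drop 9:p onto {3:p}
drop 10:u onto {8:t}
ground layer = {0:p, 2:u}
drop-orders for the pieces not yet dropped (sum over which currently-grounded one goes next):
  1 to go: {9} 1  {10} 1
  2 to go: {3,9} 1  {8,10} 1  {9,10} 2
  3 to go: {1,3,9} 1  {3,9,10} 3  {7,8,10} 1  {8,9,10} 3
  4 to go: {0,1,3,9} 1  {1,3,9,10} 4  {3,8,9,10} 6  {6,7,8,10} 1  {7,8,9,10} 4
  5 to go: {0,1,3,9,10} 5  {1,3,8,9,10} 10  {3,7,8,9,10} 10  {5,6,7,8,10} 1  {6,7,8,9,10} 5
  6 to go: {0,1,3,8,9,10} 15  {1,3,7,8,9,10} 20  {3,6,7,8,9,10} 15  {4,5,6,7,8,10} 1  {5,6,7,8,9,10} 6
  7 to go: {0,1,3,7,8,9,10} 35  {1,3,6,7,8,9,10} 35  {2,4,5,6,7,8,10} 1  {3,5,6,7,8,9,10} 21  {4,5,6,7,8,9,10} 7
  8 to go: {0,1,3,6,7,8,9,10} 70  {1,3,5,6,7,8,9,10} 56  {2,4,5,6,7,8,9,10} 8  {3,4,5,6,7,8,9,10} 28
  9 to go: {0,1,3,5,6,7,8,9,10} 126  {1,3,4,5,6,7,8,9,10} 84  {2,3,4,5,6,7,8,9,10} 36
  if 0:p drops first: 120 orders
  if 2:u drops first: 210 orders
heap linearizations: 330

330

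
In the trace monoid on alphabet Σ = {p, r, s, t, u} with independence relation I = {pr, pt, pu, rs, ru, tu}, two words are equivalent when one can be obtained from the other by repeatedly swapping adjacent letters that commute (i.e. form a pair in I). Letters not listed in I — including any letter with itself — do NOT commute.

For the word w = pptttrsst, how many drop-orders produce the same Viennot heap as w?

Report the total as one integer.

35

piece 0:p — minimal
piece 1:p rests on {0:p}
piece 2:t — minimal
piece 3:t rests on {2:t}
piece 4:t rests on {3:t}
piece 5:r rests on {4:t}
piece 6:s rests on {1:p, 4:t}
piece 7:s rests on {6:s}
piece 8:t rests on {5:r, 7:s}
minimal pieces: {0:p, 2:t}
ways to finish when only these pieces remain (= sum over removing one remaining piece with nothing left below it):
  1 left: {8}→1
  2 left: {5,8}→1  {7,8}→1
  3 left: {5,7,8}→2  {6,7,8}→1
  4 left: {1,6,7,8}→1  {5,6,7,8}→3
  5 left: {0,1,6,7,8}→1  {1,5,6,7,8}→4  {4,5,6,7,8}→3
  6 left: {0,1,5,6,7,8}→5  {1,4,5,6,7,8}→7  {3,4,5,6,7,8}→3
  7 left: {0,1,4,5,6,7,8}→12  {1,3,4,5,6,7,8}→10  {2,3,4,5,6,7,8}→3
  placing 0:p first → 13 extensions
  placing 2:t first → 22 extensions
total linear extensions = 35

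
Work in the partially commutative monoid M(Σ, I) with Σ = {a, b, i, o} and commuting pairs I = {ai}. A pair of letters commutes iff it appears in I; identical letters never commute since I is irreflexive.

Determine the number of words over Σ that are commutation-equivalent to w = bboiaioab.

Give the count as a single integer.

0(b) covers ∅
1(b) covers 0:b
2(o) covers 1:b
3(i) covers 2:o
4(a) covers 2:o
5(i) covers 3:i
6(o) covers 4:a, 5:i
7(a) covers 6:o
8(b) covers 7:a
floor of heap: 0:b
completions by unplaced set U, small U first (add the entries for U minus each lowest piece of U):
  |U|=1: {8}:1
  |U|=2: {7,8}:1
  |U|=3: {6,7,8}:1
  |U|=4: {4,6,7,8}:1  {5,6,7,8}:1
  |U|=5: {3,5,6,7,8}:1  {4,5,6,7,8}:2
  |U|=6: {3,4,5,6,7,8}:3
  |U|=7: {2,3,4,5,6,7,8}:3
  start at 0(b): 3

3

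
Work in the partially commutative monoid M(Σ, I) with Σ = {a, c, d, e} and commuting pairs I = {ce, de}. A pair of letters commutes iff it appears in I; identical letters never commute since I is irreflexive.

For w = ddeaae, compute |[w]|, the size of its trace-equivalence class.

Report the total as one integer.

3

drop 0:d onto floor
drop 1:d onto {0:d}
drop 2:e onto floor
drop 3:a onto {1:d, 2:e}
drop 4:a onto {3:a}
drop 5:e onto {4:a}
ground layer = {0:d, 2:e}
drop-orders for the pieces not yet dropped (sum over which currently-grounded one goes next):
  1 to go: {5} 1
  2 to go: {4,5} 1
  3 to go: {3,4,5} 1
  4 to go: {1,3,4,5} 1  {2,3,4,5} 1
  if 0:d drops first: 2 orders
  if 2:e drops first: 1 orders
heap linearizations: 3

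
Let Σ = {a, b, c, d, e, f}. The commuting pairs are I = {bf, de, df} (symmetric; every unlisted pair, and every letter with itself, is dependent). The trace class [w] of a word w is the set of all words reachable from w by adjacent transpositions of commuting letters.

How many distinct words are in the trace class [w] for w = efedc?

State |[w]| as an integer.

4

0(e) covers ∅
1(f) covers 0:e
2(e) covers 1:f
3(d) covers ∅
4(c) covers 2:e, 3:d
floor of heap: 0:e, 3:d
completions by unplaced set U, small U first (add the entries for U minus each lowest piece of U):
  |U|=1: {4}:1
  |U|=2: {2,4}:1  {3,4}:1
  |U|=3: {1,2,4}:1  {2,3,4}:2
  start at 0(e): 3
  start at 3(d): 1
sum over floor = 4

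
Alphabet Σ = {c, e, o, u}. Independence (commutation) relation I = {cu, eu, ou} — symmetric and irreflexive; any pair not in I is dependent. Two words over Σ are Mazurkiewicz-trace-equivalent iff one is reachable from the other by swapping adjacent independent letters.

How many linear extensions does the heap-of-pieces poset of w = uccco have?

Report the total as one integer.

0(u) covers ∅
1(c) covers ∅
2(c) covers 1:c
3(c) covers 2:c
4(o) covers 3:c
floor of heap: 0:u, 1:c
completions by unplaced set U, small U first (add the entries for U minus each lowest piece of U):
  |U|=1: {0}:1  {4}:1
  |U|=2: {0,4}:2  {3,4}:1
  |U|=3: {0,3,4}:3  {2,3,4}:1
  start at 0(u): 1
  start at 1(c): 4
sum over floor = 5

5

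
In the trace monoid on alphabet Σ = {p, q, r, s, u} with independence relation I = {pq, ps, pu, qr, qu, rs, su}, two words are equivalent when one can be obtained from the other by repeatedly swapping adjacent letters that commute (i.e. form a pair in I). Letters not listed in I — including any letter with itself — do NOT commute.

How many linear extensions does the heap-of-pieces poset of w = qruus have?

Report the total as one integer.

10

0(q) covers ∅
1(r) covers ∅
2(u) covers 1:r
3(u) covers 2:u
4(s) covers 0:q
floor of heap: 0:q, 1:r
completions by unplaced set U, small U first (add the entries for U minus each lowest piece of U):
  |U|=1: {3}:1  {4}:1
  |U|=2: {0,4}:1  {2,3}:1  {3,4}:2
  |U|=3: {0,3,4}:3  {1,2,3}:1  {2,3,4}:3
  start at 0(q): 4
  start at 1(r): 6
sum over floor = 10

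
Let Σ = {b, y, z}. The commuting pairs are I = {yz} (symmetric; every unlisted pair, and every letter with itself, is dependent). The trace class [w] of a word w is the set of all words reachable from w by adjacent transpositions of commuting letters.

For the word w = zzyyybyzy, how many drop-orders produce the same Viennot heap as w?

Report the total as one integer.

drop 0:z onto floor
drop 1:z onto {0:z}
drop 2:y onto floor
drop 3:y onto {2:y}
drop 4:y onto {3:y}
drop 5:b onto {1:z, 4:y}
drop 6:y onto {5:b}
drop 7:z onto {5:b}
drop 8:y onto {6:y}
ground layer = {0:z, 2:y}
drop-orders for the pieces not yet dropped (sum over which currently-grounded one goes next):
  1 to go: {7} 1  {8} 1
  2 to go: {6,8} 1  {7,8} 2
  3 to go: {6,7,8} 3
  4 to go: {5,6,7,8} 3
  5 to go: {1,5,6,7,8} 3  {4,5,6,7,8} 3
  6 to go: {0,1,5,6,7,8} 3  {1,4,5,6,7,8} 6  {3,4,5,6,7,8} 3
  7 to go: {0,1,4,5,6,7,8} 9  {1,3,4,5,6,7,8} 9  {2,3,4,5,6,7,8} 3
  if 0:z drops first: 12 orders
  if 2:y drops first: 18 orders
heap linearizations: 30

30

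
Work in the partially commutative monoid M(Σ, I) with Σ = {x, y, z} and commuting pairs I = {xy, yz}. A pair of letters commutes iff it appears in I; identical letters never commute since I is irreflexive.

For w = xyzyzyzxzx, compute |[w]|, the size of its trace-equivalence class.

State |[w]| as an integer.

0(x) covers ∅
1(y) covers ∅
2(z) covers 0:x
3(y) covers 1:y
4(z) covers 2:z
5(y) covers 3:y
6(z) covers 4:z
7(x) covers 6:z
8(z) covers 7:x
9(x) covers 8:z
floor of heap: 0:x, 1:y
completions by unplaced set U, small U first (add the entries for U minus each lowest piece of U):
  |U|=1: {5}:1  {9}:1
  |U|=2: {3,5}:1  {5,9}:2  {8,9}:1
  |U|=3: {1,3,5}:1  {3,5,9}:3  {5,8,9}:3  {7,8,9}:1
  |U|=4: {1,3,5,9}:4  {3,5,8,9}:6  {5,7,8,9}:4  {6,7,8,9}:1
  |U|=5: {1,3,5,8,9}:10  {3,5,7,8,9}:10  {4,6,7,8,9}:1  {5,6,7,8,9}:5
  |U|=6: {1,3,5,7,8,9}:20  {2,4,6,7,8,9}:1  {3,5,6,7,8,9}:15  {4,5,6,7,8,9}:6
  |U|=7: {0,2,4,6,7,8,9}:1  {1,3,5,6,7,8,9}:35  {2,4,5,6,7,8,9}:7  {3,4,5,6,7,8,9}:21
  |U|=8: {0,2,4,5,6,7,8,9}:8  {1,3,4,5,6,7,8,9}:56  {2,3,4,5,6,7,8,9}:28
  start at 0(x): 84
  start at 1(y): 36
sum over floor = 120

120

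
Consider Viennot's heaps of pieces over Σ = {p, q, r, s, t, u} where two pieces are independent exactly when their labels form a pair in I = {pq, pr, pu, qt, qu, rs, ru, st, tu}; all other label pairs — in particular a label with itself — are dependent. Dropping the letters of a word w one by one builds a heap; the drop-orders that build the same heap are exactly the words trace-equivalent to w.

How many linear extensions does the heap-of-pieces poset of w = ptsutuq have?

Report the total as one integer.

45

0(p) covers ∅
1(t) covers 0:p
2(s) covers 0:p
3(u) covers 2:s
4(t) covers 1:t
5(u) covers 3:u
6(q) covers 2:s
floor of heap: 0:p
completions by unplaced set U, small U first (add the entries for U minus each lowest piece of U):
  |U|=1: {4}:1  {5}:1  {6}:1
  |U|=2: {1,4}:1  {3,5}:1  {4,5}:2  {4,6}:2  {5,6}:2
  |U|=3: {1,4,5}:3  {1,4,6}:3  {3,4,5}:3  {3,5,6}:3  {4,5,6}:6
  |U|=4: {1,3,4,5}:6  {1,4,5,6}:12  {2,3,5,6}:3  {3,4,5,6}:12
  |U|=5: {1,3,4,5,6}:30  {2,3,4,5,6}:15
  start at 0(p): 45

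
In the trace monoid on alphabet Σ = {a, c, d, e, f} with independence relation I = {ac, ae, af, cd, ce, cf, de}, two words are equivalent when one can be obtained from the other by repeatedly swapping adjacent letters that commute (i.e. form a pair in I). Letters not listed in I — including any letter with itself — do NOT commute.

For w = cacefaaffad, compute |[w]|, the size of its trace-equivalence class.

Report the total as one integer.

3850

piece 0:c — minimal
piece 1:a — minimal
piece 2:c rests on {0:c}
piece 3:e — minimal
piece 4:f rests on {3:e}
piece 5:a rests on {1:a}
piece 6:a rests on {5:a}
piece 7:f rests on {4:f}
piece 8:f rests on {7:f}
piece 9:a rests on {6:a}
piece 10:d rests on {8:f, 9:a}
minimal pieces: {0:c, 1:a, 3:e}
ways to finish when only these pieces remain (= sum over removing one remaining piece with nothing left below it):
  1 left: {2}→1  {10}→1
  2 left: {0,2}→1  {2,10}→2  {8,10}→1  {9,10}→1
  3 left: {0,2,10}→3  {2,8,10}→3  {2,9,10}→3  {6,9,10}→1  {7,8,10}→1  {8,9,10}→2
  4 left: {0,2,8,10}→6  {0,2,9,10}→6  {2,6,9,10}→4  {2,7,8,10}→4  {2,8,9,10}→8  {4,7,8,10}→1  {5,6,9,10}→1  {6,8,9,10}→3  {7,8,9,10}→3
  5 left: {0,2,6,9,10}→10  {0,2,7,8,10}→10  {0,2,8,9,10}→20  {1,5,6,9,10}→1  {2,4,7,8,10}→5  {2,5,6,9,10}→5  {2,6,8,9,10}→15  {2,7,8,9,10}→15  {3,4,7,8,10}→1  {4,7,8,9,10}→4  {5,6,8,9,10}→4  {6,7,8,9,10}→6
  6 left: {0,2,4,7,8,10}→15  {0,2,5,6,9,10}→15  {0,2,6,8,9,10}→45  {0,2,7,8,9,10}→45  {1,2,5,6,9,10}→6  {1,5,6,8,9,10}→5  {2,3,4,7,8,10}→6  {2,4,7,8,9,10}→24  {2,5,6,8,9,10}→24  {2,6,7,8,9,10}→36  {3,4,7,8,9,10}→5  {4,6,7,8,9,10}→10  {5,6,7,8,9,10}→10
  7 left: {0,1,2,5,6,9,10}→21  {0,2,3,4,7,8,10}→21  {0,2,4,7,8,9,10}→84  {0,2,5,6,8,9,10}→84  {0,2,6,7,8,9,10}→126  {1,2,5,6,8,9,10}→35  {1,5,6,7,8,9,10}→15  {2,3,4,7,8,9,10}→35  {2,4,6,7,8,9,10}→70  {2,5,6,7,8,9,10}→70  {3,4,6,7,8,9,10}→15  {4,5,6,7,8,9,10}→20
  8 left: {0,1,2,5,6,8,9,10}→140  {0,2,3,4,7,8,9,10}→140  {0,2,4,6,7,8,9,10}→280  {0,2,5,6,7,8,9,10}→280  {1,2,5,6,7,8,9,10}→120  {1,4,5,6,7,8,9,10}→35  {2,3,4,6,7,8,9,10}→120  {2,4,5,6,7,8,9,10}→160  {3,4,5,6,7,8,9,10}→35
  9 left: {0,1,2,5,6,7,8,9,10}→540  {0,2,3,4,6,7,8,9,10}→540  {0,2,4,5,6,7,8,9,10}→720  {1,2,4,5,6,7,8,9,10}→315  {1,3,4,5,6,7,8,9,10}→70  {2,3,4,5,6,7,8,9,10}→315
  placing 0:c first → 700 extensions
  placing 1:a first → 1575 extensions
  placing 3:e first → 1575 extensions
total linear extensions = 3850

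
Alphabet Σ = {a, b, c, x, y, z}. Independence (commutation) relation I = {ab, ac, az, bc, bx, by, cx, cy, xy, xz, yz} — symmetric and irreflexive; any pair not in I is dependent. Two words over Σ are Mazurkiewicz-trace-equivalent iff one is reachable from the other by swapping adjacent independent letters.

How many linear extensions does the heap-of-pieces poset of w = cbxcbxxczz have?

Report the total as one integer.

1200

piece 0:c — minimal
piece 1:b — minimal
piece 2:x — minimal
piece 3:c rests on {0:c}
piece 4:b rests on {1:b}
piece 5:x rests on {2:x}
piece 6:x rests on {5:x}
piece 7:c rests on {3:c}
piece 8:z rests on {4:b, 7:c}
piece 9:z rests on {8:z}
minimal pieces: {0:c, 1:b, 2:x}
ways to finish when only these pieces remain (= sum over removing one remaining piece with nothing left below it):
  1 left: {6}→1  {9}→1
  2 left: {5,6}→1  {6,9}→2  {8,9}→1
  3 left: {2,5,6}→1  {4,8,9}→1  {5,6,9}→3  {6,8,9}→3  {7,8,9}→1
  4 left: {1,4,8,9}→1  {2,5,6,9}→4  {3,7,8,9}→1  {4,6,8,9}→4  {4,7,8,9}→2  {5,6,8,9}→6  {6,7,8,9}→4
  5 left: {0,3,7,8,9}→1  {1,4,6,8,9}→5  {1,4,7,8,9}→3  {2,5,6,8,9}→10  {3,4,7,8,9}→3  {3,6,7,8,9}→5  {4,5,6,8,9}→10  {4,6,7,8,9}→10  {5,6,7,8,9}→10
  6 left: {0,3,4,7,8,9}→4  {0,3,6,7,8,9}→6  {1,3,4,7,8,9}→6  {1,4,5,6,8,9}→15  {1,4,6,7,8,9}→18  {2,4,5,6,8,9}→20  {2,5,6,7,8,9}→20  {3,4,6,7,8,9}→18  {3,5,6,7,8,9}→15  {4,5,6,7,8,9}→30
  7 left: {0,1,3,4,7,8,9}→10  {0,3,4,6,7,8,9}→28  {0,3,5,6,7,8,9}→21  {1,2,4,5,6,8,9}→35  {1,3,4,6,7,8,9}→42  {1,4,5,6,7,8,9}→63  {2,3,5,6,7,8,9}→35  {2,4,5,6,7,8,9}→70  {3,4,5,6,7,8,9}→63
  8 left: {0,1,3,4,6,7,8,9}→80  {0,2,3,5,6,7,8,9}→56  {0,3,4,5,6,7,8,9}→112  {1,2,4,5,6,7,8,9}→168  {1,3,4,5,6,7,8,9}→168  {2,3,4,5,6,7,8,9}→168
  placing 0:c first → 504 extensions
  placing 1:b first → 336 extensions
  placing 2:x first → 360 extensions
total linear extensions = 1200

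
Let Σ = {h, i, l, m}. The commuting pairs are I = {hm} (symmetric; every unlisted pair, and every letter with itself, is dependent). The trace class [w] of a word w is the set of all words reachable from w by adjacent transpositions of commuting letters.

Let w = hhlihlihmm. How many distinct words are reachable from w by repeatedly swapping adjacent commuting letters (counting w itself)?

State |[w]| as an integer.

3

drop 0:h onto floor
drop 1:h onto {0:h}
drop 2:l onto {1:h}
drop 3:i onto {2:l}
drop 4:h onto {3:i}
drop 5:l onto {4:h}
drop 6:i onto {5:l}
drop 7:h onto {6:i}
drop 8:m onto {6:i}
drop 9:m onto {8:m}
ground layer = {0:h}
drop-orders for the pieces not yet dropped (sum over which currently-grounded one goes next):
  1 to go: {7} 1  {9} 1
  2 to go: {7,9} 2  {8,9} 1
  3 to go: {7,8,9} 3
  4 to go: {6,7,8,9} 3
  5 to go: {5,6,7,8,9} 3
  6 to go: {4,5,6,7,8,9} 3
  7 to go: {3,4,5,6,7,8,9} 3
  8 to go: {2,3,4,5,6,7,8,9} 3
  if 0:h drops first: 3 orders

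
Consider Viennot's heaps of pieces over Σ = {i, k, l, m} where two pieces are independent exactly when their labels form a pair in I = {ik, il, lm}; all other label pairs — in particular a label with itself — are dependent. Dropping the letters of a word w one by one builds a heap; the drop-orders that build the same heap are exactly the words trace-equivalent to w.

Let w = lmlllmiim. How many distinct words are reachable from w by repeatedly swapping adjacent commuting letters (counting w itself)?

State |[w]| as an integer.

126

piece 0:l — minimal
piece 1:m — minimal
piece 2:l rests on {0:l}
piece 3:l rests on {2:l}
piece 4:l rests on {3:l}
piece 5:m rests on {1:m}
piece 6:i rests on {5:m}
piece 7:i rests on {6:i}
piece 8:m rests on {7:i}
minimal pieces: {0:l, 1:m}
ways to finish when only these pieces remain (= sum over removing one remaining piece with nothing left below it):
  1 left: {4}→1  {8}→1
  2 left: {3,4}→1  {4,8}→2  {7,8}→1
  3 left: {2,3,4}→1  {3,4,8}→3  {4,7,8}→3  {6,7,8}→1
  4 left: {0,2,3,4}→1  {2,3,4,8}→4  {3,4,7,8}→6  {4,6,7,8}→4  {5,6,7,8}→1
  5 left: {0,2,3,4,8}→5  {1,5,6,7,8}→1  {2,3,4,7,8}→10  {3,4,6,7,8}→10  {4,5,6,7,8}→5
  6 left: {0,2,3,4,7,8}→15  {1,4,5,6,7,8}→6  {2,3,4,6,7,8}→20  {3,4,5,6,7,8}→15
  7 left: {0,2,3,4,6,7,8}→35  {1,3,4,5,6,7,8}→21  {2,3,4,5,6,7,8}→35
  placing 0:l first → 56 extensions
  placing 1:m first → 70 extensions
total linear extensions = 126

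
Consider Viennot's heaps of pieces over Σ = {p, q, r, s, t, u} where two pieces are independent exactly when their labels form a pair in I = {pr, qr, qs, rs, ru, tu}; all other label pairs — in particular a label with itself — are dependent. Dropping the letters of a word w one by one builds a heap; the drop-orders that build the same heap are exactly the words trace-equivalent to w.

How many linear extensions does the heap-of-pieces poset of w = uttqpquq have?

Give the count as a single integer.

0(u) covers ∅
1(t) covers ∅
2(t) covers 1:t
3(q) covers 0:u, 2:t
4(p) covers 3:q
5(q) covers 4:p
6(u) covers 5:q
7(q) covers 6:u
floor of heap: 0:u, 1:t
completions by unplaced set U, small U first (add the entries for U minus each lowest piece of U):
  |U|=1: {7}:1
  |U|=2: {6,7}:1
  |U|=3: {5,6,7}:1
  |U|=4: {4,5,6,7}:1
  |U|=5: {3,4,5,6,7}:1
  |U|=6: {0,3,4,5,6,7}:1  {2,3,4,5,6,7}:1
  start at 0(u): 1
  start at 1(t): 2
sum over floor = 3

3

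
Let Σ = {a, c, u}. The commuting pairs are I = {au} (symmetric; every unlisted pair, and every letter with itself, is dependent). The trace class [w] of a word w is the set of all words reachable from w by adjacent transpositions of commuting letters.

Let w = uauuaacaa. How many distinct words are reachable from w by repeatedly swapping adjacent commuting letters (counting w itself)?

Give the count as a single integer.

20

#0=u has no predecessor
#1=a has no predecessor
#2=u depends on [0:u]
#3=u depends on [2:u]
#4=a depends on [1:a]
#5=a depends on [4:a]
#6=c depends on [3:u, 5:a]
#7=a depends on [6:c]
#8=a depends on [7:a]
sources: [0:u, 1:a]
N(rest) = Σ N(rest − s) over sources s of rest; N(one piece) = 1:
  size 1 → [8]=1
  size 2 → [7,8]=1
  size 3 → [6,7,8]=1
  size 4 → [3,6,7,8]=1  [5,6,7,8]=1
  size 5 → [2,3,6,7,8]=1  [3,5,6,7,8]=2  [4,5,6,7,8]=1
  size 6 → [0,2,3,6,7,8]=1  [1,4,5,6,7,8]=1  [2,3,5,6,7,8]=3  [3,4,5,6,7,8]=3
  size 7 → [0,2,3,5,6,7,8]=4  [1,3,4,5,6,7,8]=4  [2,3,4,5,6,7,8]=6
  first=0(u) contributes 10
  first=1(a) contributes 10
|[w]| = 20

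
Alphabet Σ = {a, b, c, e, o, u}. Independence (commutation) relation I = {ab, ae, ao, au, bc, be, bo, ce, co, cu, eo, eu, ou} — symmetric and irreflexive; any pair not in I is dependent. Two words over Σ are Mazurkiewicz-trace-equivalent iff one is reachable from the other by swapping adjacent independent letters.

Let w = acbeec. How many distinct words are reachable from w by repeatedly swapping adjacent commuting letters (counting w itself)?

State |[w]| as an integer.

drop 0:a onto floor
drop 1:c onto {0:a}
drop 2:b onto floor
drop 3:e onto floor
drop 4:e onto {3:e}
drop 5:c onto {1:c}
ground layer = {0:a, 2:b, 3:e}
drop-orders for the pieces not yet dropped (sum over which currently-grounded one goes next):
  1 to go: {2} 1  {4} 1  {5} 1
  2 to go: {1,5} 1  {2,4} 2  {2,5} 2  {3,4} 1  {4,5} 2
  3 to go: {0,1,5} 1  {1,2,5} 3  {1,4,5} 3  {2,3,4} 3  {2,4,5} 6  {3,4,5} 3
  4 to go: {0,1,2,5} 4  {0,1,4,5} 4  {1,2,4,5} 12  {1,3,4,5} 6  {2,3,4,5} 12
  if 0:a drops first: 30 orders
  if 2:b drops first: 10 orders
  if 3:e drops first: 20 orders
heap linearizations: 60

60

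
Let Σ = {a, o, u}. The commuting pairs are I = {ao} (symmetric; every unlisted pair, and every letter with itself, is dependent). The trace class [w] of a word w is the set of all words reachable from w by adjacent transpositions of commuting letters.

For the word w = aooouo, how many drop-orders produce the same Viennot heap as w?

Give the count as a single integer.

#0=a has no predecessor
#1=o has no predecessor
#2=o depends on [1:o]
#3=o depends on [2:o]
#4=u depends on [0:a, 3:o]
#5=o depends on [4:u]
sources: [0:a, 1:o]
N(rest) = Σ N(rest − s) over sources s of rest; N(one piece) = 1:
  size 1 → [5]=1
  size 2 → [4,5]=1
  size 3 → [0,4,5]=1  [3,4,5]=1
  size 4 → [0,3,4,5]=2  [2,3,4,5]=1
  first=0(a) contributes 1
  first=1(o) contributes 3
|[w]| = 4

4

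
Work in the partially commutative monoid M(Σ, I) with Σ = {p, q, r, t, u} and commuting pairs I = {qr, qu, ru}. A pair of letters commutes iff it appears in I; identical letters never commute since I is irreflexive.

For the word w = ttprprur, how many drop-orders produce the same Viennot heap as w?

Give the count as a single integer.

3

#0=t has no predecessor
#1=t depends on [0:t]
#2=p depends on [1:t]
#3=r depends on [2:p]
#4=p depends on [3:r]
#5=r depends on [4:p]
#6=u depends on [4:p]
#7=r depends on [5:r]
sources: [0:t]
N(rest) = Σ N(rest − s) over sources s of rest; N(one piece) = 1:
  size 1 → [6]=1  [7]=1
  size 2 → [5,7]=1  [6,7]=2
  size 3 → [5,6,7]=3
  size 4 → [4,5,6,7]=3
  size 5 → [3,4,5,6,7]=3
  size 6 → [2,3,4,5,6,7]=3
  first=0(t) contributes 3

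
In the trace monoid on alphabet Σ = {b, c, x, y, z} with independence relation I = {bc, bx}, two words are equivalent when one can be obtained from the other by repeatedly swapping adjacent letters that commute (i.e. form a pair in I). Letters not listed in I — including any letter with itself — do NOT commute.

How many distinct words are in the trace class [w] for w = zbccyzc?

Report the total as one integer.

3

#0=z has no predecessor
#1=b depends on [0:z]
#2=c depends on [0:z]
#3=c depends on [2:c]
#4=y depends on [1:b, 3:c]
#5=z depends on [4:y]
#6=c depends on [5:z]
sources: [0:z]
N(rest) = Σ N(rest − s) over sources s of rest; N(one piece) = 1:
  size 1 → [6]=1
  size 2 → [5,6]=1
  size 3 → [4,5,6]=1
  size 4 → [1,4,5,6]=1  [3,4,5,6]=1
  size 5 → [1,3,4,5,6]=2  [2,3,4,5,6]=1
  first=0(z) contributes 3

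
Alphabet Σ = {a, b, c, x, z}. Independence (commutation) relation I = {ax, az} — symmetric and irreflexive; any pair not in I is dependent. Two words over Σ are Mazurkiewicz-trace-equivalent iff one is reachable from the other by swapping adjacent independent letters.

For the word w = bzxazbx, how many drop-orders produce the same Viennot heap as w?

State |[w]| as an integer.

piece 0:b — minimal
piece 1:z rests on {0:b}
piece 2:x rests on {1:z}
piece 3:a rests on {0:b}
piece 4:z rests on {2:x}
piece 5:b rests on {3:a, 4:z}
piece 6:x rests on {5:b}
minimal pieces: {0:b}
ways to finish when only these pieces remain (= sum over removing one remaining piece with nothing left below it):
  1 left: {6}→1
  2 left: {5,6}→1
  3 left: {3,5,6}→1  {4,5,6}→1
  4 left: {2,4,5,6}→1  {3,4,5,6}→2
  5 left: {1,2,4,5,6}→1  {2,3,4,5,6}→3
  placing 0:b first → 4 extensions

4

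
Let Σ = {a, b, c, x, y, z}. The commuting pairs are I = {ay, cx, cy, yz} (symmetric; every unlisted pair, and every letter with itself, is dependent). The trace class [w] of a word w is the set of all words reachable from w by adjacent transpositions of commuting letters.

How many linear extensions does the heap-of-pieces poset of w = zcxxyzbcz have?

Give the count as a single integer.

7

#0=z has no predecessor
#1=c depends on [0:z]
#2=x depends on [0:z]
#3=x depends on [2:x]
#4=y depends on [3:x]
#5=z depends on [1:c, 3:x]
#6=b depends on [4:y, 5:z]
#7=c depends on [6:b]
#8=z depends on [7:c]
sources: [0:z]
N(rest) = Σ N(rest − s) over sources s of rest; N(one piece) = 1:
  size 1 → [8]=1
  size 2 → [7,8]=1
  size 3 → [6,7,8]=1
  size 4 → [4,6,7,8]=1  [5,6,7,8]=1
  size 5 → [1,5,6,7,8]=1  [4,5,6,7,8]=2
  size 6 → [1,4,5,6,7,8]=3  [3,4,5,6,7,8]=2
  size 7 → [1,3,4,5,6,7,8]=5  [2,3,4,5,6,7,8]=2
  first=0(z) contributes 7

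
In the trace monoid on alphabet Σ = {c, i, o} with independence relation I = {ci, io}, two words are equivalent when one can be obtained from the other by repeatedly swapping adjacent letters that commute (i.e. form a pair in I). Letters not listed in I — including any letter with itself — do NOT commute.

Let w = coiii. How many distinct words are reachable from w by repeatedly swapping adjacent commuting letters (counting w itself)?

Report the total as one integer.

#0=c has no predecessor
#1=o depends on [0:c]
#2=i has no predecessor
#3=i depends on [2:i]
#4=i depends on [3:i]
sources: [0:c, 2:i]
N(rest) = Σ N(rest − s) over sources s of rest; N(one piece) = 1:
  size 1 → [1]=1  [4]=1
  size 2 → [0,1]=1  [1,4]=2  [3,4]=1
  size 3 → [0,1,4]=3  [1,3,4]=3  [2,3,4]=1
  first=0(c) contributes 4
  first=2(i) contributes 6
|[w]| = 10

10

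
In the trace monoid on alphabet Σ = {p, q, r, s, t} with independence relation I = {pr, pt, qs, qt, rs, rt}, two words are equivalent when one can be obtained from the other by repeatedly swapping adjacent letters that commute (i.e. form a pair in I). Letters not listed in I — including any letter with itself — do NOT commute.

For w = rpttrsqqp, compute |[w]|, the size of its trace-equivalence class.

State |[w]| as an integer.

153

piece 0:r — minimal
piece 1:p — minimal
piece 2:t — minimal
piece 3:t rests on {2:t}
piece 4:r rests on {0:r}
piece 5:s rests on {1:p, 3:t}
piece 6:q rests on {1:p, 4:r}
piece 7:q rests on {6:q}
piece 8:p rests on {5:s, 7:q}
minimal pieces: {0:r, 1:p, 2:t}
ways to finish when only these pieces remain (= sum over removing one remaining piece with nothing left below it):
  1 left: {8}→1
  2 left: {5,8}→1  {7,8}→1
  3 left: {3,5,8}→1  {5,7,8}→2  {6,7,8}→1
  4 left: {2,3,5,8}→1  {3,5,7,8}→3  {4,6,7,8}→1  {5,6,7,8}→3
  5 left: {0,4,6,7,8}→1  {1,5,6,7,8}→3  {2,3,5,7,8}→4  {3,5,6,7,8}→6  {4,5,6,7,8}→4
  6 left: {0,4,5,6,7,8}→5  {1,3,5,6,7,8}→9  {1,4,5,6,7,8}→7  {2,3,5,6,7,8}→10  {3,4,5,6,7,8}→10
  7 left: {0,1,4,5,6,7,8}→12  {0,3,4,5,6,7,8}→15  {1,2,3,5,6,7,8}→19  {1,3,4,5,6,7,8}→26  {2,3,4,5,6,7,8}→20
  placing 0:r first → 65 extensions
  placing 1:p first → 35 extensions
  placing 2:t first → 53 extensions
total linear extensions = 153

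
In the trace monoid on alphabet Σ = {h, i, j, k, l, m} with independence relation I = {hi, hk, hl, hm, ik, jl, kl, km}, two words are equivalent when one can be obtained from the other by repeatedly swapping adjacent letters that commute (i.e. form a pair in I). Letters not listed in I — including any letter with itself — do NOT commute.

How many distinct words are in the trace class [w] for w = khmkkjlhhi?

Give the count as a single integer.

0(k) covers ∅
1(h) covers ∅
2(m) covers ∅
3(k) covers 0:k
4(k) covers 3:k
5(j) covers 1:h, 2:m, 4:k
6(l) covers 2:m
7(h) covers 5:j
8(h) covers 7:h
9(i) covers 5:j, 6:l
floor of heap: 0:k, 1:h, 2:m
completions by unplaced set U, small U first (add the entries for U minus each lowest piece of U):
  |U|=1: {8}:1  {9}:1
  |U|=2: {6,9}:1  {7,8}:1  {8,9}:2
  |U|=3: {6,8,9}:3  {7,8,9}:3
  |U|=4: {5,7,8,9}:3  {6,7,8,9}:6
  |U|=5: {1,5,7,8,9}:3  {4,5,7,8,9}:3  {5,6,7,8,9}:9
  |U|=6: {1,4,5,7,8,9}:6  {1,5,6,7,8,9}:12  {2,5,6,7,8,9}:9  {3,4,5,7,8,9}:3  {4,5,6,7,8,9}:12
  |U|=7: {0,3,4,5,7,8,9}:3  {1,2,5,6,7,8,9}:21  {1,3,4,5,7,8,9}:9  {1,4,5,6,7,8,9}:30  {2,4,5,6,7,8,9}:21  {3,4,5,6,7,8,9}:15
  |U|=8: {0,1,3,4,5,7,8,9}:12  {0,3,4,5,6,7,8,9}:18  {1,2,4,5,6,7,8,9}:72  {1,3,4,5,6,7,8,9}:54  {2,3,4,5,6,7,8,9}:36
  start at 0(k): 162
  start at 1(h): 54
  start at 2(m): 84
sum over floor = 300

300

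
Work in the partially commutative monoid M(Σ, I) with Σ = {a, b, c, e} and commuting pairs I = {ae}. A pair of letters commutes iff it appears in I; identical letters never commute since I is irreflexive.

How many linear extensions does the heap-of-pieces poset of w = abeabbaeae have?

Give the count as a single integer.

12

#0=a has no predecessor
#1=b depends on [0:a]
#2=e depends on [1:b]
#3=a depends on [1:b]
#4=b depends on [2:e, 3:a]
#5=b depends on [4:b]
#6=a depends on [5:b]
#7=e depends on [5:b]
#8=a depends on [6:a]
#9=e depends on [7:e]
sources: [0:a]
N(rest) = Σ N(rest − s) over sources s of rest; N(one piece) = 1:
  size 1 → [8]=1  [9]=1
  size 2 → [6,8]=1  [7,9]=1  [8,9]=2
  size 3 → [6,8,9]=3  [7,8,9]=3
  size 4 → [6,7,8,9]=6
  size 5 → [5,6,7,8,9]=6
  size 6 → [4,5,6,7,8,9]=6
  size 7 → [2,4,5,6,7,8,9]=6  [3,4,5,6,7,8,9]=6
  size 8 → [2,3,4,5,6,7,8,9]=12
  first=0(a) contributes 12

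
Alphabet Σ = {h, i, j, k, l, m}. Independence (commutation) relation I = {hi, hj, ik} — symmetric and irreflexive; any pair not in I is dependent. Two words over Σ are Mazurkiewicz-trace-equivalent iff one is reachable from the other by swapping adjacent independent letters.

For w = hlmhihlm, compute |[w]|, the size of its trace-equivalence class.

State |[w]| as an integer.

3

#0=h has no predecessor
#1=l depends on [0:h]
#2=m depends on [1:l]
#3=h depends on [2:m]
#4=i depends on [2:m]
#5=h depends on [3:h]
#6=l depends on [4:i, 5:h]
#7=m depends on [6:l]
sources: [0:h]
N(rest) = Σ N(rest − s) over sources s of rest; N(one piece) = 1:
  size 1 → [7]=1
  size 2 → [6,7]=1
  size 3 → [4,6,7]=1  [5,6,7]=1
  size 4 → [3,5,6,7]=1  [4,5,6,7]=2
  size 5 → [3,4,5,6,7]=3
  size 6 → [2,3,4,5,6,7]=3
  first=0(h) contributes 3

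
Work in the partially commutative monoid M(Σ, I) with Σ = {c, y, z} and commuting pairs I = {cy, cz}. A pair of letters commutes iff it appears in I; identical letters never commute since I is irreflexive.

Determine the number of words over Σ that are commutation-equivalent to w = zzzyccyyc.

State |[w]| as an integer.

#0=z has no predecessor
#1=z depends on [0:z]
#2=z depends on [1:z]
#3=y depends on [2:z]
#4=c has no predecessor
#5=c depends on [4:c]
#6=y depends on [3:y]
#7=y depends on [6:y]
#8=c depends on [5:c]
sources: [0:z, 4:c]
N(rest) = Σ N(rest − s) over sources s of rest; N(one piece) = 1:
  size 1 → [7]=1  [8]=1
  size 2 → [5,8]=1  [6,7]=1  [7,8]=2
  size 3 → [3,6,7]=1  [4,5,8]=1  [5,7,8]=3  [6,7,8]=3
  size 4 → [2,3,6,7]=1  [3,6,7,8]=4  [4,5,7,8]=4  [5,6,7,8]=6
  size 5 → [1,2,3,6,7]=1  [2,3,6,7,8]=5  [3,5,6,7,8]=10  [4,5,6,7,8]=10
  size 6 → [0,1,2,3,6,7]=1  [1,2,3,6,7,8]=6  [2,3,5,6,7,8]=15  [3,4,5,6,7,8]=20
  size 7 → [0,1,2,3,6,7,8]=7  [1,2,3,5,6,7,8]=21  [2,3,4,5,6,7,8]=35
  first=0(z) contributes 56
  first=4(c) contributes 28
|[w]| = 84

84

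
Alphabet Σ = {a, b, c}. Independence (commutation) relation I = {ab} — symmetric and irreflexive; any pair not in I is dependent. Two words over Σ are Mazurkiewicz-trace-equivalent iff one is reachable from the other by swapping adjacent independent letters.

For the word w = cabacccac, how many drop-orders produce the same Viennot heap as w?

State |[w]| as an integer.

3

drop 0:c onto floor
drop 1:a onto {0:c}
drop 2:b onto {0:c}
drop 3:a onto {1:a}
drop 4:c onto {2:b, 3:a}
drop 5:c onto {4:c}
drop 6:c onto {5:c}
drop 7:a onto {6:c}
drop 8:c onto {7:a}
ground layer = {0:c}
drop-orders for the pieces not yet dropped (sum over which currently-grounded one goes next):
  1 to go: {8} 1
  2 to go: {7,8} 1
  3 to go: {6,7,8} 1
  4 to go: {5,6,7,8} 1
  5 to go: {4,5,6,7,8} 1
  6 to go: {2,4,5,6,7,8} 1  {3,4,5,6,7,8} 1
  7 to go: {1,3,4,5,6,7,8} 1  {2,3,4,5,6,7,8} 2
  if 0:c drops first: 3 orders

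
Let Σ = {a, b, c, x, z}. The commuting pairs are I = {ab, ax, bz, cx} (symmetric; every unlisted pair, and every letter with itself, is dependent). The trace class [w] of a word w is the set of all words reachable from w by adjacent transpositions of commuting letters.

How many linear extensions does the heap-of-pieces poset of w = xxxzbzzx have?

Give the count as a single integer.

drop 0:x onto floor
drop 1:x onto {0:x}
drop 2:x onto {1:x}
drop 3:z onto {2:x}
drop 4:b onto {2:x}
drop 5:z onto {3:z}
drop 6:z onto {5:z}
drop 7:x onto {4:b, 6:z}
ground layer = {0:x}
drop-orders for the pieces not yet dropped (sum over which currently-grounded one goes next):
  1 to go: {7} 1
  2 to go: {4,7} 1  {6,7} 1
  3 to go: {4,6,7} 2  {5,6,7} 1
  4 to go: {3,5,6,7} 1  {4,5,6,7} 3
  5 to go: {3,4,5,6,7} 4
  6 to go: {2,3,4,5,6,7} 4
  if 0:x drops first: 4 orders

4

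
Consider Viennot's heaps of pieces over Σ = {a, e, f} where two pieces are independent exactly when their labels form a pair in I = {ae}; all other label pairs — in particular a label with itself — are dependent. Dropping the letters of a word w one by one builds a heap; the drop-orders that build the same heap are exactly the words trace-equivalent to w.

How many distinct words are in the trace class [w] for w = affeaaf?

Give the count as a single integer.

piece 0:a — minimal
piece 1:f rests on {0:a}
piece 2:f rests on {1:f}
piece 3:e rests on {2:f}
piece 4:a rests on {2:f}
piece 5:a rests on {4:a}
piece 6:f rests on {3:e, 5:a}
minimal pieces: {0:a}
ways to finish when only these pieces remain (= sum over removing one remaining piece with nothing left below it):
  1 left: {6}→1
  2 left: {3,6}→1  {5,6}→1
  3 left: {3,5,6}→2  {4,5,6}→1
  4 left: {3,4,5,6}→3
  5 left: {2,3,4,5,6}→3
  placing 0:a first → 3 extensions

3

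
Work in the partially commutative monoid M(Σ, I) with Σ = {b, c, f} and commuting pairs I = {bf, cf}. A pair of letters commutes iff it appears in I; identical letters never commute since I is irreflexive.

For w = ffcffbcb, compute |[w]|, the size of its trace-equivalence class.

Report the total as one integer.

70

#0=f has no predecessor
#1=f depends on [0:f]
#2=c has no predecessor
#3=f depends on [1:f]
#4=f depends on [3:f]
#5=b depends on [2:c]
#6=c depends on [5:b]
#7=b depends on [6:c]
sources: [0:f, 2:c]
N(rest) = Σ N(rest − s) over sources s of rest; N(one piece) = 1:
  size 1 → [4]=1  [7]=1
  size 2 → [3,4]=1  [4,7]=2  [6,7]=1
  size 3 → [1,3,4]=1  [3,4,7]=3  [4,6,7]=3  [5,6,7]=1
  size 4 → [0,1,3,4]=1  [1,3,4,7]=4  [2,5,6,7]=1  [3,4,6,7]=6  [4,5,6,7]=4
  size 5 → [0,1,3,4,7]=5  [1,3,4,6,7]=10  [2,4,5,6,7]=5  [3,4,5,6,7]=10
  size 6 → [0,1,3,4,6,7]=15  [1,3,4,5,6,7]=20  [2,3,4,5,6,7]=15
  first=0(f) contributes 35
  first=2(c) contributes 35
|[w]| = 70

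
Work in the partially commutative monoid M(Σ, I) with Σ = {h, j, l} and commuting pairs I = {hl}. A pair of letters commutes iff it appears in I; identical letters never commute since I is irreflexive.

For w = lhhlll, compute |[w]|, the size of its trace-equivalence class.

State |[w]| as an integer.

drop 0:l onto floor
drop 1:h onto floor
drop 2:h onto {1:h}
drop 3:l onto {0:l}
drop 4:l onto {3:l}
drop 5:l onto {4:l}
ground layer = {0:l, 1:h}
drop-orders for the pieces not yet dropped (sum over which currently-grounded one goes next):
  1 to go: {2} 1  {5} 1
  2 to go: {1,2} 1  {2,5} 2  {4,5} 1
  3 to go: {1,2,5} 3  {2,4,5} 3  {3,4,5} 1
  4 to go: {0,3,4,5} 1  {1,2,4,5} 6  {2,3,4,5} 4
  if 0:l drops first: 10 orders
  if 1:h drops first: 5 orders
heap linearizations: 15

15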